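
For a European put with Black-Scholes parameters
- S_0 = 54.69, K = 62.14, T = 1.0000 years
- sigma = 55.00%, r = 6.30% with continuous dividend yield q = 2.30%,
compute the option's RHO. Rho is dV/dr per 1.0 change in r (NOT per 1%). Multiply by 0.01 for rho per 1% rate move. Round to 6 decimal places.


d1 = 0.1155290425; d2 = -0.4344709575
phi(d1) = 0.3962888109; exp(-qT) = 0.9772624838; exp(-rT) = 0.9389434737
N(-d2) = 0.6680267599
Rho = -K*T*exp(-rT)*N(-d2) = -62.1400 * 1.0000 * 0.9389434737 * 0.6680267599 = -38.976654

Answer: Rho = -38.976654


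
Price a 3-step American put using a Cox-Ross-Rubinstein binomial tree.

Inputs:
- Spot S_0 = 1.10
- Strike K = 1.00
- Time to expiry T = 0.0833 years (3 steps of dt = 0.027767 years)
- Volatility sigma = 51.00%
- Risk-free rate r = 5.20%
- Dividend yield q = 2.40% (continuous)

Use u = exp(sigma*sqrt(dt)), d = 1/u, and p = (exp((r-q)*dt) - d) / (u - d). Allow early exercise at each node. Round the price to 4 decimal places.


Answer: Price = V(0,0) = 0.0203

Derivation:
dt = T/N = 0.027767
u = exp(sigma*sqrt(dt)) = 1.088699; d = 1/u = 0.918528
p = (exp((r-q)*dt) - d) / (u - d) = 0.483338
Discount per step: exp(-r*dt) = 0.998557
Stock lattice S(k, i) with i counting down-moves:
  k=0: S(0,0) = 1.1000
  k=1: S(1,0) = 1.1976; S(1,1) = 1.0104
  k=2: S(2,0) = 1.3038; S(2,1) = 1.1000; S(2,2) = 0.9281
  k=3: S(3,0) = 1.4194; S(3,1) = 1.1976; S(3,2) = 1.0104; S(3,3) = 0.8525
Terminal payoffs V(N, i) = max(K - S_T, 0):
  V(3,0) = 0.000000; V(3,1) = 0.000000; V(3,2) = 0.000000; V(3,3) = 0.147548
Backward induction: V(k, i) = exp(-r*dt) * [p * V(k+1, i) + (1-p) * V(k+1, i+1)]; then take max(V_cont, immediate exercise) for American.
  V(2,0) = exp(-r*dt) * [p*0.000000 + (1-p)*0.000000] = 0.000000; exercise = 0.000000; V(2,0) = max -> 0.000000
  V(2,1) = exp(-r*dt) * [p*0.000000 + (1-p)*0.000000] = 0.000000; exercise = 0.000000; V(2,1) = max -> 0.000000
  V(2,2) = exp(-r*dt) * [p*0.000000 + (1-p)*0.147548] = 0.076123; exercise = 0.071937; V(2,2) = max -> 0.076123
  V(1,0) = exp(-r*dt) * [p*0.000000 + (1-p)*0.000000] = 0.000000; exercise = 0.000000; V(1,0) = max -> 0.000000
  V(1,1) = exp(-r*dt) * [p*0.000000 + (1-p)*0.076123] = 0.039273; exercise = 0.000000; V(1,1) = max -> 0.039273
  V(0,0) = exp(-r*dt) * [p*0.000000 + (1-p)*0.039273] = 0.020262; exercise = 0.000000; V(0,0) = max -> 0.020262


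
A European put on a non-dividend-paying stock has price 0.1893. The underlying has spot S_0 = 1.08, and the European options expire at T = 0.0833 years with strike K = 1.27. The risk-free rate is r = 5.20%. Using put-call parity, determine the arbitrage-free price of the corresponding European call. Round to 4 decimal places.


Put-call parity: C - P = S_0 * exp(-qT) - K * exp(-rT).
S_0 * exp(-qT) = 1.0800 * 1.00000000 = 1.08000000
K * exp(-rT) = 1.2700 * 0.99567777 = 1.26451077
C = P + S*exp(-qT) - K*exp(-rT)
C = 0.1893 + 1.08000000 - 1.26451077 = 0.0048

Answer: Call price = 0.0048


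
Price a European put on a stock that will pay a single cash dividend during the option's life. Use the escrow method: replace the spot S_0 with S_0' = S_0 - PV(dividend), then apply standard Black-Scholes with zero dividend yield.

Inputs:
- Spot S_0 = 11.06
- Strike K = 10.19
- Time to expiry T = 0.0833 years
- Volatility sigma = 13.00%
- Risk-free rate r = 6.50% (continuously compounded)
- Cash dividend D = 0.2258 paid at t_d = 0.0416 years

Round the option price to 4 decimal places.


Answer: Price = 0.0059

Derivation:
PV(D) = D * exp(-r * t_d) = 0.2258 * 0.99729965 = 0.22519026
S_0' = S_0 - PV(D) = 11.0600 - 0.22519026 = 10.83480974
d1 = (ln(S_0'/K) + (r + sigma^2/2)*T) / (sigma*sqrt(T)) = 1.79837801
d2 = d1 - sigma*sqrt(T) = 1.76085775
exp(-rT) = 0.99460013
N(-d1) = 0.03605856; N(-d2) = 0.03913124
P = K * exp(-rT) * N(-d2) - S_0' * N(-d1) = 10.1900 * 0.99460013 * 0.03913124 - 10.83480974 * 0.03605856 = 0.0059


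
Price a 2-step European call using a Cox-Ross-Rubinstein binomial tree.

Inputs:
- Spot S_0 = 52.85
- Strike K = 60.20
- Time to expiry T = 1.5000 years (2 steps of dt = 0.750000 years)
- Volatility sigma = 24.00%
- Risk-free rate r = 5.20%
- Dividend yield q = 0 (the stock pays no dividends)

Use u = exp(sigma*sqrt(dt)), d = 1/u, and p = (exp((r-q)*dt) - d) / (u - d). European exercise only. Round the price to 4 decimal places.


dt = T/N = 0.750000
u = exp(sigma*sqrt(dt)) = 1.231024; d = 1/u = 0.812332
p = (exp((r-q)*dt) - d) / (u - d) = 0.543212
Discount per step: exp(-r*dt) = 0.961751
Stock lattice S(k, i) with i counting down-moves:
  k=0: S(0,0) = 52.8500
  k=1: S(1,0) = 65.0596; S(1,1) = 42.9317
  k=2: S(2,0) = 80.0899; S(2,1) = 52.8500; S(2,2) = 34.8748
Terminal payoffs V(N, i) = max(S_T - K, 0):
  V(2,0) = 19.889912; V(2,1) = 0.000000; V(2,2) = 0.000000
Backward induction: V(k, i) = exp(-r*dt) * [p * V(k+1, i) + (1-p) * V(k+1, i+1)].
  V(1,0) = exp(-r*dt) * [p*19.889912 + (1-p)*0.000000] = 10.391182
  V(1,1) = exp(-r*dt) * [p*0.000000 + (1-p)*0.000000] = 0.000000
  V(0,0) = exp(-r*dt) * [p*10.391182 + (1-p)*0.000000] = 5.428715

Answer: Price = V(0,0) = 5.4287


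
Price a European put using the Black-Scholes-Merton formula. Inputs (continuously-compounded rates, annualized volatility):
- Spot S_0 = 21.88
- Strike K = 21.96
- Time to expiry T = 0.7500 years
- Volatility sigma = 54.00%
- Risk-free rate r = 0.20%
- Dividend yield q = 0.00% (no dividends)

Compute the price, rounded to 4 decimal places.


d1 = (ln(S/K) + (r - q + 0.5*sigma^2) * T) / (sigma * sqrt(T)) = 0.22923021
d2 = d1 - sigma * sqrt(T) = -0.23842351
exp(-rT) = 0.99850112; exp(-qT) = 1.00000000
P = K * exp(-rT) * N(-d2) - S_0 * exp(-qT) * N(-d1)
N(-d1) = 0.40934500; N(-d2) = 0.59422368
P = 21.9600 * 0.99850112 * 0.59422368 - 21.8800 * 1.00000000 * 0.40934500 = 4.0731

Answer: Price = 4.0731


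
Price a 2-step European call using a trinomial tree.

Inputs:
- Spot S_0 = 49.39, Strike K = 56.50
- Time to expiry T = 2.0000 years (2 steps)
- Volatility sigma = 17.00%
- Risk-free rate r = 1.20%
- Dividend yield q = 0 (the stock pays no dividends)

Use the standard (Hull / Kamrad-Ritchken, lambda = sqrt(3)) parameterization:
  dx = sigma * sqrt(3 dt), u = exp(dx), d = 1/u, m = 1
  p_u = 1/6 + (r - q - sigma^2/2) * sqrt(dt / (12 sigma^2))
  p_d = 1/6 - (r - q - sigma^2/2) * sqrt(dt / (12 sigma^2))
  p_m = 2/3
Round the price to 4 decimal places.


Answer: Price = V(0,0) = 2.9111

Derivation:
dt = T/N = 1.000000; dx = sigma*sqrt(3*dt) = 0.294449
u = exp(dx) = 1.342386; d = 1/u = 0.744942
p_u = 0.162506, p_m = 0.666667, p_d = 0.170827
Discount per step: exp(-r*dt) = 0.988072
Stock lattice S(k, j) with j the centered position index:
  k=0: S(0,+0) = 49.3900
  k=1: S(1,-1) = 36.7927; S(1,+0) = 49.3900; S(1,+1) = 66.3004
  k=2: S(2,-2) = 27.4084; S(2,-1) = 36.7927; S(2,+0) = 49.3900; S(2,+1) = 66.3004; S(2,+2) = 89.0008
Terminal payoffs V(N, j) = max(S_T - K, 0):
  V(2,-2) = 0.000000; V(2,-1) = 0.000000; V(2,+0) = 0.000000; V(2,+1) = 9.800445; V(2,+2) = 32.500790
Backward induction: V(k, j) = exp(-r*dt) * [p_u * V(k+1, j+1) + p_m * V(k+1, j) + p_d * V(k+1, j-1)]
  V(1,-1) = exp(-r*dt) * [p_u*0.000000 + p_m*0.000000 + p_d*0.000000] = 0.000000
  V(1,+0) = exp(-r*dt) * [p_u*9.800445 + p_m*0.000000 + p_d*0.000000] = 1.573637
  V(1,+1) = exp(-r*dt) * [p_u*32.500790 + p_m*9.800445 + p_d*0.000000] = 11.674280
  V(0,+0) = exp(-r*dt) * [p_u*11.674280 + p_m*1.573637 + p_d*0.000000] = 2.911092


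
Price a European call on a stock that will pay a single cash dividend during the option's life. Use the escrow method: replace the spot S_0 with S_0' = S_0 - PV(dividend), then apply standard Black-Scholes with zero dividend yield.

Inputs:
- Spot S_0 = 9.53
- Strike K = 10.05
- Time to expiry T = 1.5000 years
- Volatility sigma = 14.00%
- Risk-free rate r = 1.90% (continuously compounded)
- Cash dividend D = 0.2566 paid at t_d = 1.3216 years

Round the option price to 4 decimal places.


PV(D) = D * exp(-r * t_d) = 0.2566 * 0.97520224 = 0.25023690
S_0' = S_0 - PV(D) = 9.5300 - 0.25023690 = 9.27976310
d1 = (ln(S_0'/K) + (r + sigma^2/2)*T) / (sigma*sqrt(T)) = -0.21308587
d2 = d1 - sigma*sqrt(T) = -0.38455015
exp(-rT) = 0.97190229
N(d1) = 0.41562999; N(d2) = 0.35028537
C = S_0' * N(d1) - K * exp(-rT) * N(d2) = 9.27976310 * 0.41562999 - 10.0500 * 0.97190229 * 0.35028537 = 0.4355

Answer: Price = 0.4355


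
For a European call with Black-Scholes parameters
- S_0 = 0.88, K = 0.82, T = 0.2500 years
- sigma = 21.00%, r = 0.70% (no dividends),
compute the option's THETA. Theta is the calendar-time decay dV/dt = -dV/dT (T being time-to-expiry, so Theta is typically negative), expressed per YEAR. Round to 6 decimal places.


d1 = 0.7417149258; d2 = 0.6367149258
phi(d1) = 0.3030040677; exp(-qT) = 1.0000000000; exp(-rT) = 0.9982515304
Theta = -S*exp(-qT)*phi(d1)*sigma/(2*sqrt(T)) - r*K*exp(-rT)*N(d2) + q*S*exp(-qT)*N(d1)
N(d1) = 0.7708699627; N(d2) = 0.7378447252; sqrt(T) = 0.5000000000
Term 1 = -0.8800 * 1.0000000000 * 0.3030040677 * 0.2100 / (2 * 0.5000000000) = -0.0559951517
Term 2 = -0.0070 * 0.8200 * 0.9982515304 * 0.7378447252 = -0.0042278236
Term 3 = 0 (no dividend yield, q = 0)
Theta = -0.0559951517 + (-0.0042278236) + (0.0000000000) = -0.060223

Answer: Theta = -0.060223


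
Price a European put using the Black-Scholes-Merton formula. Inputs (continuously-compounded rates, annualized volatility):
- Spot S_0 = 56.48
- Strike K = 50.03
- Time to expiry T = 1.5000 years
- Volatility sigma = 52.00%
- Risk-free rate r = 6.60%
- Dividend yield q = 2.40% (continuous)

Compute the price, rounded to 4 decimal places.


Answer: Price = 8.3817

Derivation:
d1 = (ln(S/K) + (r - q + 0.5*sigma^2) * T) / (sigma * sqrt(T)) = 0.60776201
d2 = d1 - sigma * sqrt(T) = -0.02910533
exp(-rT) = 0.90574271; exp(-qT) = 0.96464029
P = K * exp(-rT) * N(-d2) - S_0 * exp(-qT) * N(-d1)
N(-d1) = 0.27167267; N(-d2) = 0.51160971
P = 50.0300 * 0.90574271 * 0.51160971 - 56.4800 * 0.96464029 * 0.27167267 = 8.3817


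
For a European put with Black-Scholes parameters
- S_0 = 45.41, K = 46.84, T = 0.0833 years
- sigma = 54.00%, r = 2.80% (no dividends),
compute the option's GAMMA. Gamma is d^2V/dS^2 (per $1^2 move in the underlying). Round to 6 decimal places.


d1 = -0.1060461588; d2 = -0.2618995514
phi(d1) = 0.3967053652; exp(-qT) = 1.0000000000; exp(-rT) = 0.9976703179
Gamma = exp(-qT) * phi(d1) / (S * sigma * sqrt(T)) = 1.0000000000 * 0.3967053652 / (45.4100 * 0.5400 * 0.2886173938) = 0.056053

Answer: Gamma = 0.056053


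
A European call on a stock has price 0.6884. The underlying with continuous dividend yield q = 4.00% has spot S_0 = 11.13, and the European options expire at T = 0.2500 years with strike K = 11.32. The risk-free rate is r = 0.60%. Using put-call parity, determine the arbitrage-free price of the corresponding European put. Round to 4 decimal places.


Put-call parity: C - P = S_0 * exp(-qT) - K * exp(-rT).
S_0 * exp(-qT) = 11.1300 * 0.99004983 = 11.01925465
K * exp(-rT) = 11.3200 * 0.99850112 = 11.30303273
P = C - S*exp(-qT) + K*exp(-rT)
P = 0.6884 - 11.01925465 + 11.30303273 = 0.9722

Answer: Put price = 0.9722


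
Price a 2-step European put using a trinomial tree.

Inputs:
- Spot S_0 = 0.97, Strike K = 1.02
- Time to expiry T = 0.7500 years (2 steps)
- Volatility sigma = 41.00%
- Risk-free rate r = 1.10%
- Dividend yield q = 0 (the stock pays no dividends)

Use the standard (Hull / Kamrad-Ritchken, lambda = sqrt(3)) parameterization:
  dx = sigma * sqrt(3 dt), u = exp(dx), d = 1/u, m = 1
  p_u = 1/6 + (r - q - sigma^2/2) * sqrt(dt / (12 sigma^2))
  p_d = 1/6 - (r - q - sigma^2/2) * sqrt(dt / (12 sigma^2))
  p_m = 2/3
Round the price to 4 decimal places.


dt = T/N = 0.375000; dx = sigma*sqrt(3*dt) = 0.434871
u = exp(dx) = 1.544763; d = 1/u = 0.647348
p_u = 0.135170, p_m = 0.666667, p_d = 0.198163
Discount per step: exp(-r*dt) = 0.995883
Stock lattice S(k, j) with j the centered position index:
  k=0: S(0,+0) = 0.9700
  k=1: S(1,-1) = 0.6279; S(1,+0) = 0.9700; S(1,+1) = 1.4984
  k=2: S(2,-2) = 0.4065; S(2,-1) = 0.6279; S(2,+0) = 0.9700; S(2,+1) = 1.4984; S(2,+2) = 2.3147
Terminal payoffs V(N, j) = max(K - S_T, 0):
  V(2,-2) = 0.613512; V(2,-1) = 0.392072; V(2,+0) = 0.050000; V(2,+1) = 0.000000; V(2,+2) = 0.000000
Backward induction: V(k, j) = exp(-r*dt) * [p_u * V(k+1, j+1) + p_m * V(k+1, j) + p_d * V(k+1, j-1)]
  V(1,-1) = exp(-r*dt) * [p_u*0.050000 + p_m*0.392072 + p_d*0.613512] = 0.388111
  V(1,+0) = exp(-r*dt) * [p_u*0.000000 + p_m*0.050000 + p_d*0.392072] = 0.110571
  V(1,+1) = exp(-r*dt) * [p_u*0.000000 + p_m*0.000000 + p_d*0.050000] = 0.009867
  V(0,+0) = exp(-r*dt) * [p_u*0.009867 + p_m*0.110571 + p_d*0.388111] = 0.151331

Answer: Price = V(0,0) = 0.1513


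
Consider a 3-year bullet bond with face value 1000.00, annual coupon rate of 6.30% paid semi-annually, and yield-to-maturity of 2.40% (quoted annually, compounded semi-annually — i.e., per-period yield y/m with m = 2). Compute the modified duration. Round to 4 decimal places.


Answer: Modified duration = 2.7603

Derivation:
Coupon per period c = face * coupon_rate / m = 31.500000
Periods per year m = 2; per-period yield y/m = 0.012000
Number of cashflows N = 6
Cashflows (t years, CF_t, discount factor 1/(1+y/m)^(m*t), PV):
  t = 0.5000: CF_t = 31.500000, DF = 0.988142, PV = 31.126482
  t = 1.0000: CF_t = 31.500000, DF = 0.976425, PV = 30.757393
  t = 1.5000: CF_t = 31.500000, DF = 0.964847, PV = 30.392681
  t = 2.0000: CF_t = 31.500000, DF = 0.953406, PV = 30.032294
  t = 2.5000: CF_t = 31.500000, DF = 0.942101, PV = 29.676180
  t = 3.0000: CF_t = 1031.500000, DF = 0.930930, PV = 960.254072
Price P = sum_t PV_t = 1112.239102
First compute Macaulay numerator sum_t t * PV_t:
  t * PV_t at t = 0.5000: 15.563241
  t * PV_t at t = 1.0000: 30.757393
  t * PV_t at t = 1.5000: 45.589022
  t * PV_t at t = 2.0000: 60.064588
  t * PV_t at t = 2.5000: 74.190449
  t * PV_t at t = 3.0000: 2880.762215
Macaulay duration D = 3106.926908 / 1112.239102 = 2.793398
Modified duration = D / (1 + y/m) = 2.793398 / (1 + 0.012000) = 2.760275


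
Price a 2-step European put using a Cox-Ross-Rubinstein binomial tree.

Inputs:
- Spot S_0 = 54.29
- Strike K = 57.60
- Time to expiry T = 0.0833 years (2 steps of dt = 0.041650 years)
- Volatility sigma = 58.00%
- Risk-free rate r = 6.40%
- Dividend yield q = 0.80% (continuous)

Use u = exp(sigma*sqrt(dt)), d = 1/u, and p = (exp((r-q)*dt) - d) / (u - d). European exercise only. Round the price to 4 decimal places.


Answer: Price = V(0,0) = 5.6077

Derivation:
dt = T/N = 0.041650
u = exp(sigma*sqrt(dt)) = 1.125659; d = 1/u = 0.888369
p = (exp((r-q)*dt) - d) / (u - d) = 0.480283
Discount per step: exp(-r*dt) = 0.997338
Stock lattice S(k, i) with i counting down-moves:
  k=0: S(0,0) = 54.2900
  k=1: S(1,0) = 61.1120; S(1,1) = 48.2295
  k=2: S(2,0) = 68.7913; S(2,1) = 54.2900; S(2,2) = 42.8456
Terminal payoffs V(N, i) = max(K - S_T, 0):
  V(2,0) = 0.000000; V(2,1) = 3.310000; V(2,2) = 14.754381
Backward induction: V(k, i) = exp(-r*dt) * [p * V(k+1, i) + (1-p) * V(k+1, i+1)].
  V(1,0) = exp(-r*dt) * [p*0.000000 + (1-p)*3.310000] = 1.715683
  V(1,1) = exp(-r*dt) * [p*3.310000 + (1-p)*14.754381] = 9.233192
  V(0,0) = exp(-r*dt) * [p*1.715683 + (1-p)*9.233192] = 5.607691


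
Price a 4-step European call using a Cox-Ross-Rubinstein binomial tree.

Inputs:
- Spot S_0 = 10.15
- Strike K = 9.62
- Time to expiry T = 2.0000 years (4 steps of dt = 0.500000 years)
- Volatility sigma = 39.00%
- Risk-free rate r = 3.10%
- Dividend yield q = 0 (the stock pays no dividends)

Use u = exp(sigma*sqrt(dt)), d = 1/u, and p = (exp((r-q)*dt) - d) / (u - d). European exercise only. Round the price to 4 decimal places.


Answer: Price = V(0,0) = 2.6393

Derivation:
dt = T/N = 0.500000
u = exp(sigma*sqrt(dt)) = 1.317547; d = 1/u = 0.758986
p = (exp((r-q)*dt) - d) / (u - d) = 0.459457
Discount per step: exp(-r*dt) = 0.984620
Stock lattice S(k, i) with i counting down-moves:
  k=0: S(0,0) = 10.1500
  k=1: S(1,0) = 13.3731; S(1,1) = 7.7037
  k=2: S(2,0) = 17.6197; S(2,1) = 10.1500; S(2,2) = 5.8470
  k=3: S(3,0) = 23.2148; S(3,1) = 13.3731; S(3,2) = 7.7037; S(3,3) = 4.4378
  k=4: S(4,0) = 30.5865; S(4,1) = 17.6197; S(4,2) = 10.1500; S(4,3) = 5.8470; S(4,4) = 3.3682
Terminal payoffs V(N, i) = max(S_T - K, 0):
  V(4,0) = 20.966547; V(4,1) = 7.999689; V(4,2) = 0.530000; V(4,3) = 0.000000; V(4,4) = 0.000000
Backward induction: V(k, i) = exp(-r*dt) * [p * V(k+1, i) + (1-p) * V(k+1, i+1)].
  V(3,0) = exp(-r*dt) * [p*20.966547 + (1-p)*7.999689] = 13.742729
  V(3,1) = exp(-r*dt) * [p*7.999689 + (1-p)*0.530000] = 3.901062
  V(3,2) = exp(-r*dt) * [p*0.530000 + (1-p)*0.000000] = 0.239767
  V(3,3) = exp(-r*dt) * [p*0.000000 + (1-p)*0.000000] = 0.000000
  V(2,0) = exp(-r*dt) * [p*13.742729 + (1-p)*3.901062] = 8.293334
  V(2,1) = exp(-r*dt) * [p*3.901062 + (1-p)*0.239767] = 1.892413
  V(2,2) = exp(-r*dt) * [p*0.239767 + (1-p)*0.000000] = 0.108468
  V(1,0) = exp(-r*dt) * [p*8.293334 + (1-p)*1.892413] = 4.759020
  V(1,1) = exp(-r*dt) * [p*1.892413 + (1-p)*0.108468] = 0.913839
  V(0,0) = exp(-r*dt) * [p*4.759020 + (1-p)*0.913839] = 2.639306


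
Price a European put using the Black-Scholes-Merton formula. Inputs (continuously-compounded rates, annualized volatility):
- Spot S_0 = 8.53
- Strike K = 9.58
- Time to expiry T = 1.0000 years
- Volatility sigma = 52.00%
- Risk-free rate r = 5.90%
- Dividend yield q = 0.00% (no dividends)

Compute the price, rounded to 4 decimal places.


d1 = (ln(S/K) + (r - q + 0.5*sigma^2) * T) / (sigma * sqrt(T)) = 0.15021494
d2 = d1 - sigma * sqrt(T) = -0.36978506
exp(-rT) = 0.94270677; exp(-qT) = 1.00000000
P = K * exp(-rT) * N(-d2) - S_0 * exp(-qT) * N(-d1)
N(-d1) = 0.44029752; N(-d2) = 0.64422868
P = 9.5800 * 0.94270677 * 0.64422868 - 8.5300 * 1.00000000 * 0.44029752 = 2.0624

Answer: Price = 2.0624


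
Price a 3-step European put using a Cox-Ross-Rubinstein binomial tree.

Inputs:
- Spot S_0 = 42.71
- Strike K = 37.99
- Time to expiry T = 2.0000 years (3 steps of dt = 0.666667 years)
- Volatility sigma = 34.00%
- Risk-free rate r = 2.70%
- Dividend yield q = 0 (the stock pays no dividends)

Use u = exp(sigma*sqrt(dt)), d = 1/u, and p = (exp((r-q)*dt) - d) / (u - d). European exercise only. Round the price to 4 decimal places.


dt = T/N = 0.666667
u = exp(sigma*sqrt(dt)) = 1.319970; d = 1/u = 0.757593
p = (exp((r-q)*dt) - d) / (u - d) = 0.463337
Discount per step: exp(-r*dt) = 0.982161
Stock lattice S(k, i) with i counting down-moves:
  k=0: S(0,0) = 42.7100
  k=1: S(1,0) = 56.3759; S(1,1) = 32.3568
  k=2: S(2,0) = 74.4145; S(2,1) = 42.7100; S(2,2) = 24.5133
  k=3: S(3,0) = 98.2249; S(3,1) = 56.3759; S(3,2) = 32.3568; S(3,3) = 18.5711
Terminal payoffs V(N, i) = max(K - S_T, 0):
  V(3,0) = 0.000000; V(3,1) = 0.000000; V(3,2) = 5.633198; V(3,3) = 19.418901
Backward induction: V(k, i) = exp(-r*dt) * [p * V(k+1, i) + (1-p) * V(k+1, i+1)].
  V(2,0) = exp(-r*dt) * [p*0.000000 + (1-p)*0.000000] = 0.000000
  V(2,1) = exp(-r*dt) * [p*0.000000 + (1-p)*5.633198] = 2.969200
  V(2,2) = exp(-r*dt) * [p*5.633198 + (1-p)*19.418901] = 12.799008
  V(1,0) = exp(-r*dt) * [p*0.000000 + (1-p)*2.969200] = 1.565034
  V(1,1) = exp(-r*dt) * [p*2.969200 + (1-p)*12.799008] = 8.097422
  V(0,0) = exp(-r*dt) * [p*1.565034 + (1-p)*8.097422] = 4.980269

Answer: Price = V(0,0) = 4.9803


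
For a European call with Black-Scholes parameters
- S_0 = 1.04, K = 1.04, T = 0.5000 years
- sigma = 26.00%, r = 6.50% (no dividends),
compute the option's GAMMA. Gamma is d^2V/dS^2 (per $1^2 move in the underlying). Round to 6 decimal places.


Answer: Gamma = 2.012521

Derivation:
d1 = 0.2687005769; d2 = 0.0848528137
phi(d1) = 0.3847973168; exp(-qT) = 1.0000000000; exp(-rT) = 0.9680224498
Gamma = exp(-qT) * phi(d1) / (S * sigma * sqrt(T)) = 1.0000000000 * 0.3847973168 / (1.0400 * 0.2600 * 0.7071067812) = 2.012521


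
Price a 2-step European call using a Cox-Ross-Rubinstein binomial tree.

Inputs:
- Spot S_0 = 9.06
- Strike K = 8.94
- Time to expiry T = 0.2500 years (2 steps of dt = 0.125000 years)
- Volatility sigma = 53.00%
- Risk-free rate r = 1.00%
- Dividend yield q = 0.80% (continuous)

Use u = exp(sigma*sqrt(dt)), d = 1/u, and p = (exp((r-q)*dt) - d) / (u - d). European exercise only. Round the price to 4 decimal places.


dt = T/N = 0.125000
u = exp(sigma*sqrt(dt)) = 1.206089; d = 1/u = 0.829126
p = (exp((r-q)*dt) - d) / (u - d) = 0.453954
Discount per step: exp(-r*dt) = 0.998751
Stock lattice S(k, i) with i counting down-moves:
  k=0: S(0,0) = 9.0600
  k=1: S(1,0) = 10.9272; S(1,1) = 7.5119
  k=2: S(2,0) = 13.1791; S(2,1) = 9.0600; S(2,2) = 6.2283
Terminal payoffs V(N, i) = max(S_T - K, 0):
  V(2,0) = 4.239146; V(2,1) = 0.120000; V(2,2) = 0.000000
Backward induction: V(k, i) = exp(-r*dt) * [p * V(k+1, i) + (1-p) * V(k+1, i+1)].
  V(1,0) = exp(-r*dt) * [p*4.239146 + (1-p)*0.120000] = 1.987417
  V(1,1) = exp(-r*dt) * [p*0.120000 + (1-p)*0.000000] = 0.054406
  V(0,0) = exp(-r*dt) * [p*1.987417 + (1-p)*0.054406] = 0.930740

Answer: Price = V(0,0) = 0.9307


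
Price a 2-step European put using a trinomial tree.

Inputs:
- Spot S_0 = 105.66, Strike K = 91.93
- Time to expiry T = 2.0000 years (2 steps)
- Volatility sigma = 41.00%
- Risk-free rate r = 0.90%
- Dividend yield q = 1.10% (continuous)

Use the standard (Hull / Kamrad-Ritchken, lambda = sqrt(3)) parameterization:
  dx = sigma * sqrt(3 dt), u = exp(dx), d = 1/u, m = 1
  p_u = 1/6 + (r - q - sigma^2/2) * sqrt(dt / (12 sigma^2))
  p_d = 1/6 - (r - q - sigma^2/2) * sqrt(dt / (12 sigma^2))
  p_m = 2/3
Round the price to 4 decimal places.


dt = T/N = 1.000000; dx = sigma*sqrt(3*dt) = 0.710141
u = exp(dx) = 2.034278; d = 1/u = 0.491575
p_u = 0.106080, p_m = 0.666667, p_d = 0.227253
Discount per step: exp(-r*dt) = 0.991040
Stock lattice S(k, j) with j the centered position index:
  k=0: S(0,+0) = 105.6600
  k=1: S(1,-1) = 51.9398; S(1,+0) = 105.6600; S(1,+1) = 214.9418
  k=2: S(2,-2) = 25.5323; S(2,-1) = 51.9398; S(2,+0) = 105.6600; S(2,+1) = 214.9418; S(2,+2) = 437.2513
Terminal payoffs V(N, j) = max(K - S_T, 0):
  V(2,-2) = 66.397689; V(2,-1) = 39.990189; V(2,+0) = 0.000000; V(2,+1) = 0.000000; V(2,+2) = 0.000000
Backward induction: V(k, j) = exp(-r*dt) * [p_u * V(k+1, j+1) + p_m * V(k+1, j) + p_d * V(k+1, j-1)]
  V(1,-1) = exp(-r*dt) * [p_u*0.000000 + p_m*39.990189 + p_d*66.397689] = 41.375159
  V(1,+0) = exp(-r*dt) * [p_u*0.000000 + p_m*0.000000 + p_d*39.990189] = 9.006476
  V(1,+1) = exp(-r*dt) * [p_u*0.000000 + p_m*0.000000 + p_d*0.000000] = 0.000000
  V(0,+0) = exp(-r*dt) * [p_u*0.000000 + p_m*9.006476 + p_d*41.375159] = 15.268916

Answer: Price = V(0,0) = 15.2689


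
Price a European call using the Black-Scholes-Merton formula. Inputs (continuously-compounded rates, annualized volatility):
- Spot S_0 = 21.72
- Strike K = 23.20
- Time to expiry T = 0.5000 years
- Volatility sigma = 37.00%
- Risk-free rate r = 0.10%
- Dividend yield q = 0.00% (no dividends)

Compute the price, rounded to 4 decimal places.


d1 = (ln(S/K) + (r - q + 0.5*sigma^2) * T) / (sigma * sqrt(T)) = -0.11922884
d2 = d1 - sigma * sqrt(T) = -0.38085835
exp(-rT) = 0.99950012; exp(-qT) = 1.00000000
C = S_0 * exp(-qT) * N(d1) - K * exp(-rT) * N(d2)
N(d1) = 0.45254703; N(d2) = 0.35165418
C = 21.7200 * 1.00000000 * 0.45254703 - 23.2000 * 0.99950012 * 0.35165418 = 1.6750

Answer: Price = 1.6750


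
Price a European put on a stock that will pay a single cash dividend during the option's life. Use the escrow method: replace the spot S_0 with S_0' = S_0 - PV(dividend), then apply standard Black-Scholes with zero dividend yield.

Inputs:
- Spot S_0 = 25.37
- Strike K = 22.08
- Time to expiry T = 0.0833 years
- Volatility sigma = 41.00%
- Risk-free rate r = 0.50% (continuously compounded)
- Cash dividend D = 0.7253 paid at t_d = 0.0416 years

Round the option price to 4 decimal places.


Answer: Price = 0.2609

Derivation:
PV(D) = D * exp(-r * t_d) = 0.7253 * 0.99979202 = 0.72514915
S_0' = S_0 - PV(D) = 25.3700 - 0.72514915 = 24.64485085
d1 = (ln(S_0'/K) + (r + sigma^2/2)*T) / (sigma*sqrt(T)) = 0.99138449
d2 = d1 - sigma*sqrt(T) = 0.87305136
exp(-rT) = 0.99958359
N(-d1) = 0.16074893; N(-d2) = 0.19131754
P = K * exp(-rT) * N(-d2) - S_0' * N(-d1) = 22.0800 * 0.99958359 * 0.19131754 - 24.64485085 * 0.16074893 = 0.2609


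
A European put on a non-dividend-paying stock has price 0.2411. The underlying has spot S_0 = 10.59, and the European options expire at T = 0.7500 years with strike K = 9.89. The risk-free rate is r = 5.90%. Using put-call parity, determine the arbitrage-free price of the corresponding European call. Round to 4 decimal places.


Answer: Call price = 1.3692

Derivation:
Put-call parity: C - P = S_0 * exp(-qT) - K * exp(-rT).
S_0 * exp(-qT) = 10.5900 * 1.00000000 = 10.59000000
K * exp(-rT) = 9.8900 * 0.95671475 = 9.46190887
C = P + S*exp(-qT) - K*exp(-rT)
C = 0.2411 + 10.59000000 - 9.46190887 = 1.3692


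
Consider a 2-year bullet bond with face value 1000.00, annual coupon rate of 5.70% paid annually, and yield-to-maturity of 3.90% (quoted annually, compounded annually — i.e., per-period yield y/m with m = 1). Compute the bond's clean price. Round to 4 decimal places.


Answer: Price = 1033.9984

Derivation:
Coupon per period c = face * coupon_rate / m = 57.000000
Periods per year m = 1; per-period yield y/m = 0.039000
Number of cashflows N = 2
Cashflows (t years, CF_t, discount factor 1/(1+y/m)^(m*t), PV):
  t = 1.0000: CF_t = 57.000000, DF = 0.962464, PV = 54.860443
  t = 2.0000: CF_t = 1057.000000, DF = 0.926337, PV = 979.137970
Price P = sum_t PV_t = 1033.998412


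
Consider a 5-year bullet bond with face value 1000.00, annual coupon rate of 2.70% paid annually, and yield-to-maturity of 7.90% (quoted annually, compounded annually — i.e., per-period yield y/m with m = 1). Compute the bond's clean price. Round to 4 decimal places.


Coupon per period c = face * coupon_rate / m = 27.000000
Periods per year m = 1; per-period yield y/m = 0.079000
Number of cashflows N = 5
Cashflows (t years, CF_t, discount factor 1/(1+y/m)^(m*t), PV):
  t = 1.0000: CF_t = 27.000000, DF = 0.926784, PV = 25.023170
  t = 2.0000: CF_t = 27.000000, DF = 0.858929, PV = 23.191075
  t = 3.0000: CF_t = 27.000000, DF = 0.796041, PV = 21.493118
  t = 4.0000: CF_t = 27.000000, DF = 0.737758, PV = 19.919479
  t = 5.0000: CF_t = 1027.000000, DF = 0.683743, PV = 702.203873
Price P = sum_t PV_t = 791.830715

Answer: Price = 791.8307


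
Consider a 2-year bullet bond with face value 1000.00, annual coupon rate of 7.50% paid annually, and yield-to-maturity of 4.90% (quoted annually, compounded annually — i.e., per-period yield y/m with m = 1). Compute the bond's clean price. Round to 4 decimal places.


Coupon per period c = face * coupon_rate / m = 75.000000
Periods per year m = 1; per-period yield y/m = 0.049000
Number of cashflows N = 2
Cashflows (t years, CF_t, discount factor 1/(1+y/m)^(m*t), PV):
  t = 1.0000: CF_t = 75.000000, DF = 0.953289, PV = 71.496663
  t = 2.0000: CF_t = 1075.000000, DF = 0.908760, PV = 976.916597
Price P = sum_t PV_t = 1048.413260

Answer: Price = 1048.4133


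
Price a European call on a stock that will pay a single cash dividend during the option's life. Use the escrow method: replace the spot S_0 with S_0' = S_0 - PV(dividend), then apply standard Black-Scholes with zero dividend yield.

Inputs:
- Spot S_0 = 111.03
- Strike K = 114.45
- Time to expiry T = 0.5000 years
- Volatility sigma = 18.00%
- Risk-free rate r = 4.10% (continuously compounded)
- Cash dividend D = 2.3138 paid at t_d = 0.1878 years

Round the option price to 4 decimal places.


PV(D) = D * exp(-r * t_d) = 2.3138 * 0.99232977 = 2.29605262
S_0' = S_0 - PV(D) = 111.0300 - 2.29605262 = 108.73394738
d1 = (ln(S_0'/K) + (r + sigma^2/2)*T) / (sigma*sqrt(T)) = -0.17782948
d2 = d1 - sigma*sqrt(T) = -0.30510870
exp(-rT) = 0.97970870
N(d1) = 0.42942845; N(d2) = 0.38014168
C = S_0' * N(d1) - K * exp(-rT) * N(d2) = 108.73394738 * 0.42942845 - 114.4500 * 0.97970870 * 0.38014168 = 4.0691

Answer: Price = 4.0691


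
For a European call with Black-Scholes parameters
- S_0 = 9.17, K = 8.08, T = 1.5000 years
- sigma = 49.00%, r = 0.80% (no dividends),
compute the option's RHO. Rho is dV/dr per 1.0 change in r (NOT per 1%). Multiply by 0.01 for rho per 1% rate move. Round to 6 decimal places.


Answer: Rho = 5.657367

Derivation:
d1 = 0.5309234254; d2 = -0.0692015616
phi(d1) = 0.3464979506; exp(-qT) = 1.0000000000; exp(-rT) = 0.9880717129
N(d2) = 0.4724145900
Rho = K*T*exp(-rT)*N(d2) = 8.0800 * 1.5000 * 0.9880717129 * 0.4724145900 = 5.657367


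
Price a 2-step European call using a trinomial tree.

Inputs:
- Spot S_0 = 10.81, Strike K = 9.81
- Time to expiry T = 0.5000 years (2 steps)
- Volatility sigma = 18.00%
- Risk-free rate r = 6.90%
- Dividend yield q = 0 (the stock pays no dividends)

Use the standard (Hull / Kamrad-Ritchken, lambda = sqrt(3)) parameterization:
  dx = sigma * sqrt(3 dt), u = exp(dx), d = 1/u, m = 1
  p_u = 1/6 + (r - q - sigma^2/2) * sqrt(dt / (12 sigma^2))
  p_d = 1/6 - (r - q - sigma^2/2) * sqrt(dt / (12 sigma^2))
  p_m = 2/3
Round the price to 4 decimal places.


Answer: Price = V(0,0) = 1.4488

Derivation:
dt = T/N = 0.250000; dx = sigma*sqrt(3*dt) = 0.155885
u = exp(dx) = 1.168691; d = 1/u = 0.855658
p_u = 0.209006, p_m = 0.666667, p_d = 0.124328
Discount per step: exp(-r*dt) = 0.982898
Stock lattice S(k, j) with j the centered position index:
  k=0: S(0,+0) = 10.8100
  k=1: S(1,-1) = 9.2497; S(1,+0) = 10.8100; S(1,+1) = 12.6336
  k=2: S(2,-2) = 7.9145; S(2,-1) = 9.2497; S(2,+0) = 10.8100; S(2,+1) = 12.6336; S(2,+2) = 14.7647
Terminal payoffs V(N, j) = max(S_T - K, 0):
  V(2,-2) = 0.000000; V(2,-1) = 0.000000; V(2,+0) = 1.000000; V(2,+1) = 2.823553; V(2,+2) = 4.954723
Backward induction: V(k, j) = exp(-r*dt) * [p_u * V(k+1, j+1) + p_m * V(k+1, j) + p_d * V(k+1, j-1)]
  V(1,-1) = exp(-r*dt) * [p_u*1.000000 + p_m*0.000000 + p_d*0.000000] = 0.205431
  V(1,+0) = exp(-r*dt) * [p_u*2.823553 + p_m*1.000000 + p_d*0.000000] = 1.235311
  V(1,+1) = exp(-r*dt) * [p_u*4.954723 + p_m*2.823553 + p_d*1.000000] = 2.990233
  V(0,+0) = exp(-r*dt) * [p_u*2.990233 + p_m*1.235311 + p_d*0.205431] = 1.448848


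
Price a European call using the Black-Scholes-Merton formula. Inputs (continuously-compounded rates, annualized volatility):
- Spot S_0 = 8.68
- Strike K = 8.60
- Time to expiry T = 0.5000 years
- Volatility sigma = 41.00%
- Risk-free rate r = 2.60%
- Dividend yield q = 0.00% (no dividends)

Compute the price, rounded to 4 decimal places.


Answer: Price = 1.0878

Derivation:
d1 = (ln(S/K) + (r - q + 0.5*sigma^2) * T) / (sigma * sqrt(T)) = 0.22173601
d2 = d1 - sigma * sqrt(T) = -0.06817777
exp(-rT) = 0.98708414; exp(-qT) = 1.00000000
C = S_0 * exp(-qT) * N(d1) - K * exp(-rT) * N(d2)
N(d1) = 0.58774030; N(d2) = 0.47282206
C = 8.6800 * 1.00000000 * 0.58774030 - 8.6000 * 0.98708414 * 0.47282206 = 1.0878


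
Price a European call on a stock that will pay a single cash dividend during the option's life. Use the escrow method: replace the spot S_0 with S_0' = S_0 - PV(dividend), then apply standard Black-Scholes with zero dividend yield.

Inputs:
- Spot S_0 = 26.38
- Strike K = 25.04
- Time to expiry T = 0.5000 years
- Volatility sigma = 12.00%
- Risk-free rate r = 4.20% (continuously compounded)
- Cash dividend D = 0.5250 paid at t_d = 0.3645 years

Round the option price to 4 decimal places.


PV(D) = D * exp(-r * t_d) = 0.5250 * 0.98480759 = 0.51702398
S_0' = S_0 - PV(D) = 26.3800 - 0.51702398 = 25.86297602
d1 = (ln(S_0'/K) + (r + sigma^2/2)*T) / (sigma*sqrt(T)) = 0.67101961
d2 = d1 - sigma*sqrt(T) = 0.58616680
exp(-rT) = 0.97921896
N(d1) = 0.74889598; N(d2) = 0.72111829
C = S_0' * N(d1) - K * exp(-rT) * N(d2) = 25.86297602 * 0.74889598 - 25.0400 * 0.97921896 * 0.72111829 = 1.6871

Answer: Price = 1.6871


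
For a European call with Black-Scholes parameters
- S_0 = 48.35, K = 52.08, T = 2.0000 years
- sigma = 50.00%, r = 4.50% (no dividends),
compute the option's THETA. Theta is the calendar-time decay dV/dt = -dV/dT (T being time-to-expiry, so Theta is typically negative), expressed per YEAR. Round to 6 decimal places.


d1 = 0.3757356471; d2 = -0.3313711341
phi(d1) = 0.3717524246; exp(-qT) = 1.0000000000; exp(-rT) = 0.9139311853
Theta = -S*exp(-qT)*phi(d1)*sigma/(2*sqrt(T)) - r*K*exp(-rT)*N(d2) + q*S*exp(-qT)*N(d1)
N(d1) = 0.6464432830; N(d2) = 0.3701820830; sqrt(T) = 1.4142135624
Term 1 = -48.3500 * 1.0000000000 * 0.3717524246 * 0.5000 / (2 * 1.4142135624) = -3.1774249320
Term 2 = -0.0450 * 52.0800 * 0.9139311853 * 0.3701820830 = -0.7928889782
Term 3 = 0 (no dividend yield, q = 0)
Theta = -3.1774249320 + (-0.7928889782) + (0.0000000000) = -3.970314

Answer: Theta = -3.970314


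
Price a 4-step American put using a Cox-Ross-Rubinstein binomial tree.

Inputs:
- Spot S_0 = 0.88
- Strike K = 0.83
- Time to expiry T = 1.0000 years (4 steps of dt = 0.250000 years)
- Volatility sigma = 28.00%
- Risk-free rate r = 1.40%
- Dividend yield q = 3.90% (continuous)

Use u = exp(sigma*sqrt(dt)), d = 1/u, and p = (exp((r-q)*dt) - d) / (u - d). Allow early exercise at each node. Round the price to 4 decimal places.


dt = T/N = 0.250000
u = exp(sigma*sqrt(dt)) = 1.150274; d = 1/u = 0.869358
p = (exp((r-q)*dt) - d) / (u - d) = 0.442878
Discount per step: exp(-r*dt) = 0.996506
Stock lattice S(k, i) with i counting down-moves:
  k=0: S(0,0) = 0.8800
  k=1: S(1,0) = 1.0122; S(1,1) = 0.7650
  k=2: S(2,0) = 1.1644; S(2,1) = 0.8800; S(2,2) = 0.6651
  k=3: S(3,0) = 1.3393; S(3,1) = 1.0122; S(3,2) = 0.7650; S(3,3) = 0.5782
  k=4: S(4,0) = 1.5406; S(4,1) = 1.1644; S(4,2) = 0.8800; S(4,3) = 0.6651; S(4,4) = 0.5027
Terminal payoffs V(N, i) = max(K - S_T, 0):
  V(4,0) = 0.000000; V(4,1) = 0.000000; V(4,2) = 0.000000; V(4,3) = 0.164910; V(4,4) = 0.327336
Backward induction: V(k, i) = exp(-r*dt) * [p * V(k+1, i) + (1-p) * V(k+1, i+1)]; then take max(V_cont, immediate exercise) for American.
  V(3,0) = exp(-r*dt) * [p*0.000000 + (1-p)*0.000000] = 0.000000; exercise = 0.000000; V(3,0) = max -> 0.000000
  V(3,1) = exp(-r*dt) * [p*0.000000 + (1-p)*0.000000] = 0.000000; exercise = 0.000000; V(3,1) = max -> 0.000000
  V(3,2) = exp(-r*dt) * [p*0.000000 + (1-p)*0.164910] = 0.091554; exercise = 0.064965; V(3,2) = max -> 0.091554
  V(3,3) = exp(-r*dt) * [p*0.164910 + (1-p)*0.327336] = 0.254509; exercise = 0.251799; V(3,3) = max -> 0.254509
  V(2,0) = exp(-r*dt) * [p*0.000000 + (1-p)*0.000000] = 0.000000; exercise = 0.000000; V(2,0) = max -> 0.000000
  V(2,1) = exp(-r*dt) * [p*0.000000 + (1-p)*0.091554] = 0.050829; exercise = 0.000000; V(2,1) = max -> 0.050829
  V(2,2) = exp(-r*dt) * [p*0.091554 + (1-p)*0.254509] = 0.181703; exercise = 0.164910; V(2,2) = max -> 0.181703
  V(1,0) = exp(-r*dt) * [p*0.000000 + (1-p)*0.050829] = 0.028219; exercise = 0.000000; V(1,0) = max -> 0.028219
  V(1,1) = exp(-r*dt) * [p*0.050829 + (1-p)*0.181703] = 0.123309; exercise = 0.064965; V(1,1) = max -> 0.123309
  V(0,0) = exp(-r*dt) * [p*0.028219 + (1-p)*0.123309] = 0.080912; exercise = 0.000000; V(0,0) = max -> 0.080912

Answer: Price = V(0,0) = 0.0809


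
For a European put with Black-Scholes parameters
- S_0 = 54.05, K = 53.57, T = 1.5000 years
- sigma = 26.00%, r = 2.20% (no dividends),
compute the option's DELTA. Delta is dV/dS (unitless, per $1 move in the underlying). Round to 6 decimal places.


Answer: Delta = -0.385578

Derivation:
d1 = 0.2908622546; d2 = -0.0275714120
phi(d1) = 0.3824187912; exp(-qT) = 1.0000000000; exp(-rT) = 0.9675385596
N(-d1) = 0.3855783351
Delta = -exp(-qT) * N(-d1) = -1.0000000000 * 0.3855783351 = -0.385578


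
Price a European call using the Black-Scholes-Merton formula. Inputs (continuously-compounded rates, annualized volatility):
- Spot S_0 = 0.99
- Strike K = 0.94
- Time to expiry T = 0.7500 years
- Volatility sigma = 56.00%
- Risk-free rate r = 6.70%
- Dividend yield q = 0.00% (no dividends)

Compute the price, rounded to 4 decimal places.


d1 = (ln(S/K) + (r - q + 0.5*sigma^2) * T) / (sigma * sqrt(T)) = 0.45296236
d2 = d1 - sigma * sqrt(T) = -0.03201187
exp(-rT) = 0.95099165; exp(-qT) = 1.00000000
C = S_0 * exp(-qT) * N(d1) - K * exp(-rT) * N(d2)
N(d1) = 0.67471208; N(d2) = 0.48723129
C = 0.9900 * 1.00000000 * 0.67471208 - 0.9400 * 0.95099165 * 0.48723129 = 0.2324

Answer: Price = 0.2324


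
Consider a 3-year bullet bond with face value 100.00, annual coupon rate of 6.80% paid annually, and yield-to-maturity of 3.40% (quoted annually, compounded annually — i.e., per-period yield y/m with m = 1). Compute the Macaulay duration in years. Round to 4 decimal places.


Coupon per period c = face * coupon_rate / m = 6.800000
Periods per year m = 1; per-period yield y/m = 0.034000
Number of cashflows N = 3
Cashflows (t years, CF_t, discount factor 1/(1+y/m)^(m*t), PV):
  t = 1.0000: CF_t = 6.800000, DF = 0.967118, PV = 6.576402
  t = 2.0000: CF_t = 6.800000, DF = 0.935317, PV = 6.360157
  t = 3.0000: CF_t = 106.800000, DF = 0.904562, PV = 96.607231
Price P = sum_t PV_t = 109.543791
Macaulay numerator sum_t t * PV_t:
  t * PV_t at t = 1.0000: 6.576402
  t * PV_t at t = 2.0000: 12.720314
  t * PV_t at t = 3.0000: 289.821694
Macaulay duration D = (sum_t t * PV_t) / P = 309.118411 / 109.543791 = 2.821871

Answer: Macaulay duration = 2.8219 years


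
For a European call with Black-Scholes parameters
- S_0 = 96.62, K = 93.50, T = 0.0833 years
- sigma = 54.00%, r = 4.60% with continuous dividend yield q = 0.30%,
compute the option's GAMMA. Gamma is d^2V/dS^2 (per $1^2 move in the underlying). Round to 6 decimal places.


Answer: Gamma = 0.025232

Derivation:
d1 = 0.3115194479; d2 = 0.1556660553
phi(d1) = 0.3800468606; exp(-qT) = 0.9997501312; exp(-rT) = 0.9961755320
Gamma = exp(-qT) * phi(d1) / (S * sigma * sqrt(T)) = 0.9997501312 * 0.3800468606 / (96.6200 * 0.5400 * 0.2886173938) = 0.025232


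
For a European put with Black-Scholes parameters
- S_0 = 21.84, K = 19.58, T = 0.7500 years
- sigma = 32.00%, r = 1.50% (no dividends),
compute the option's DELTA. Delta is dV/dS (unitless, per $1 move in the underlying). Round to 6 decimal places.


d1 = 0.5733251050; d2 = 0.2961969758
phi(d1) = 0.3384803051; exp(-qT) = 1.0000000000; exp(-rT) = 0.9888130446
N(-d1) = 0.2832122951
Delta = -exp(-qT) * N(-d1) = -1.0000000000 * 0.2832122951 = -0.283212

Answer: Delta = -0.283212


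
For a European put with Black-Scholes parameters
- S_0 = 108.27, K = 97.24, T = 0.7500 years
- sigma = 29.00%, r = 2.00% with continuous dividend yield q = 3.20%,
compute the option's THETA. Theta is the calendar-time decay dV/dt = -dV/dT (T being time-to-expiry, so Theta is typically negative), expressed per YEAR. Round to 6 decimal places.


Answer: Theta = -6.441532

Derivation:
d1 = 0.5175585131; d2 = 0.2664111460
phi(d1) = 0.3489341905; exp(-qT) = 0.9762857098; exp(-rT) = 0.9851119396
Theta = -S*exp(-qT)*phi(d1)*sigma/(2*sqrt(T)) + r*K*exp(-rT)*N(-d2) - q*S*exp(-qT)*N(-d1)
N(-d1) = 0.3023831669; N(-d2) = 0.3949612910; sqrt(T) = 0.8660254038
Term 1 = -108.2700 * 0.9762857098 * 0.3489341905 * 0.2900 / (2 * 0.8660254038) = -6.1754124052
Term 2 = 0.0200 * 97.2400 * 0.9851119396 * 0.3949612910 = 0.7566848911
Term 3 = -0.0320 * 108.2700 * 0.9762857098 * 0.3023831669 = -1.0228045673
Theta = -6.1754124052 + (0.7566848911) + (-1.0228045673) = -6.441532


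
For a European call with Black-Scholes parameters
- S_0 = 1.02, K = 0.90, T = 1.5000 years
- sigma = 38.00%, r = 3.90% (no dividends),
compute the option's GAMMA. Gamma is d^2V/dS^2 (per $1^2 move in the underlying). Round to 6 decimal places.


d1 = 0.6273339684; d2 = 0.1619309172
phi(d1) = 0.3276817267; exp(-qT) = 1.0000000000; exp(-rT) = 0.9431782404
Gamma = exp(-qT) * phi(d1) / (S * sigma * sqrt(T)) = 1.0000000000 * 0.3276817267 / (1.0200 * 0.3800 * 1.2247448714) = 0.690276

Answer: Gamma = 0.690276


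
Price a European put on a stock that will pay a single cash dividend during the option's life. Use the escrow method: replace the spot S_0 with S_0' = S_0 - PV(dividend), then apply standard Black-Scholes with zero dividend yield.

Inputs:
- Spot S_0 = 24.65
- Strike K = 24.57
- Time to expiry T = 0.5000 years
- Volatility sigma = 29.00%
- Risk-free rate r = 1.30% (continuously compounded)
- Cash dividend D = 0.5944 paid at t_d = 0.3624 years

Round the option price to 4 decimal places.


PV(D) = D * exp(-r * t_d) = 0.5944 * 0.99529988 = 0.59160625
S_0' = S_0 - PV(D) = 24.6500 - 0.59160625 = 24.05839375
d1 = (ln(S_0'/K) + (r + sigma^2/2)*T) / (sigma*sqrt(T)) = 0.03161383
d2 = d1 - sigma*sqrt(T) = -0.17344714
exp(-rT) = 0.99352108
N(-d1) = 0.48739001; N(-d2) = 0.56885001
P = K * exp(-rT) * N(-d2) - S_0' * N(-d1) = 24.5700 * 0.99352108 * 0.56885001 - 24.05839375 * 0.48739001 = 2.1603

Answer: Price = 2.1603
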